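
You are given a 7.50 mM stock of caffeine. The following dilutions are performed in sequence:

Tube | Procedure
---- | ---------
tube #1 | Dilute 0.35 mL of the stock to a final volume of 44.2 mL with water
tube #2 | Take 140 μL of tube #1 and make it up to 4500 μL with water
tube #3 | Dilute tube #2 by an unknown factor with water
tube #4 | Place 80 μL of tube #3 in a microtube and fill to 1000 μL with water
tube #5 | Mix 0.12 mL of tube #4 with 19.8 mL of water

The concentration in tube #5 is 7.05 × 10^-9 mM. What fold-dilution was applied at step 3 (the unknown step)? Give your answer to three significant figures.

Step 1: 0.35 mL brought to 44.2 mL → factor 44.2/0.35 = 126.29
Step 2: 140 μL brought to 4500 μL → factor 4500/140 = 32.143
Step 3: unknown factor x
Step 4: 80 μL brought to 1000 μL → factor 1000/80 = 12.5
Step 5: 0.12 mL + 19.8 mL = 19.92 mL total → factor 19.92/0.12 = 166
Product of known-step factors = 8.4228 × 10^6
Overall factor = 7.50 mM / (7.05 × 10^-9 mM) = 1.0638 × 10^9
x = 1.0638 × 10^9 / 8.4228 × 10^6 = 126

126-fold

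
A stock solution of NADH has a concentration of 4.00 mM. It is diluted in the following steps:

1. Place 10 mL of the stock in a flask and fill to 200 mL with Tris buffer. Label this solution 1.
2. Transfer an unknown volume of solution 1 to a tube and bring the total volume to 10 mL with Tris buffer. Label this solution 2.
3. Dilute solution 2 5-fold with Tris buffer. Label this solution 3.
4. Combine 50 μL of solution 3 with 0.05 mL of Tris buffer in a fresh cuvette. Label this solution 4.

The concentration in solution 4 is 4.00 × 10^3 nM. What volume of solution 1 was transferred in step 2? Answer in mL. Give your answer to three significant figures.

2.00 mL

Step 1: 10 mL brought to 200 mL → factor 200/10 = 20
Step 2: v brought to 10 mL → factor = 10 mL/v
Step 3: 5-fold → factor 5
Step 4: 50 μL + 0.05 mL = 100 μL total → factor 100/50 = 2
Product of known-step factors = 200
Overall factor = 4.00 mM / (4.00 × 10^3 nM) = 1000
Step-2 factor = 1000 / 200 = 5
v = 10 mL / 5 = 2.00 mL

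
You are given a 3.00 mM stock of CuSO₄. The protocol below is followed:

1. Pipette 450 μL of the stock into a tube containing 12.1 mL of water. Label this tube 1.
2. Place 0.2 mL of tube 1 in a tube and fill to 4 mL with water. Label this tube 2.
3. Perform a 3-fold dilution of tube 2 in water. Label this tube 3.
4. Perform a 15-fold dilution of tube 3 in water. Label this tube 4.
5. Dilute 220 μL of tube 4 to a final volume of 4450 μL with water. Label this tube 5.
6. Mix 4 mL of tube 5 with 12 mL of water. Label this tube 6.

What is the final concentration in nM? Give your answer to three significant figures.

Step 1: 450 μL + 12.1 mL = 12550 μL total → factor 12550/450 = 27.889
Step 2: 0.2 mL brought to 4 mL → factor 4/0.2 = 20
Step 3: 3-fold → factor 3
Step 4: 15-fold → factor 15
Step 5: 220 μL brought to 4450 μL → factor 4450/220 = 20.227
Step 6: 4 mL + 12 mL = 16 mL total → factor 16/4 = 4
Overall dilution factor = 27.889 × 20 × 3 × 15 × 20.227 × 4 = 2.0308 × 10^6
Final = 3.00 mM / 2.0308 × 10^6 = 1.477 × 10^-6 mM = 1.48 nM

1.48 nM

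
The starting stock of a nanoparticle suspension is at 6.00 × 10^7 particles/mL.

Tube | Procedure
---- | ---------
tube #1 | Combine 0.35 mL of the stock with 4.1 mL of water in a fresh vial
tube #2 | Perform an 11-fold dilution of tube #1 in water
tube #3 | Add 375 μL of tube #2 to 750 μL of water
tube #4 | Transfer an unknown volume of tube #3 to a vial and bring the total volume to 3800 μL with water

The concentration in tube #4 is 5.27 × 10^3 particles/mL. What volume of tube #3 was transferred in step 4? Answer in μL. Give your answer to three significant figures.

Step 1: 0.35 mL + 4.1 mL = 4.45 mL total → factor 4.45/0.35 = 12.714
Step 2: 11-fold → factor 11
Step 3: 375 μL + 750 μL = 1125 μL total → factor 1125/375 = 3
Step 4: v brought to 3800 μL → factor = 3800 μL/v
Product of known-step factors = 419.57
Overall factor = 6.00 × 10^7 particles/mL / (5.27 × 10^3 particles/mL) = 11385
Step-4 factor = 11385 / 419.57 = 27.135
v = 3800 μL / 27.135 = 140 μL

140 μL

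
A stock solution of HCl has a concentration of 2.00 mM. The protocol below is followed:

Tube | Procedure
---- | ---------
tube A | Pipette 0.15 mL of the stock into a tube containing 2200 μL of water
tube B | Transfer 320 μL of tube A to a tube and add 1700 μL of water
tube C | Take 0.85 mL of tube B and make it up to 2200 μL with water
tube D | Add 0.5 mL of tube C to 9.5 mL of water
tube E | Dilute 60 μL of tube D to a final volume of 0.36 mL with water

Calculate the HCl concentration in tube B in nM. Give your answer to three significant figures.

2.02 × 10^4 nM

Step 1: 0.15 mL + 2200 μL = 2.35 mL total → factor 2.35/0.15 = 15.667
Step 2: 320 μL + 1700 μL = 2020 μL total → factor 2020/320 = 6.3125
Dilution factor through tube B = 15.667 × 6.3125 = 98.896
[tube B] = 2.00 mM / 98.896 = 0.02022 mM = 2.02 × 10^4 nM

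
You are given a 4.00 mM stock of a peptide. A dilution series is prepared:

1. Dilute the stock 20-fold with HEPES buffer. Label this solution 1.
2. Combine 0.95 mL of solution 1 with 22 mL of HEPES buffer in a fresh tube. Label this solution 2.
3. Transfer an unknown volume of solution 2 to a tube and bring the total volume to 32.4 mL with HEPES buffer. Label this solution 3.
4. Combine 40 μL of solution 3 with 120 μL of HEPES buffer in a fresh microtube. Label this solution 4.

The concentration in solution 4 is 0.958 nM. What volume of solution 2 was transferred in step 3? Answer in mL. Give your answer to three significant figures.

0.0150 mL

Step 1: 20-fold → factor 20
Step 2: 0.95 mL + 22 mL = 22.95 mL total → factor 22.95/0.95 = 24.158
Step 3: v brought to 32.4 mL → factor = 32.4 mL/v
Step 4: 40 μL + 120 μL = 160 μL total → factor 160/40 = 4
Product of known-step factors = 1932.6
Overall factor = 4.00 mM / (0.958 nM) = 4.1754 × 10^6
Step-3 factor = 4.1754 × 10^6 / 1932.6 = 2160.5
v = 32.4 mL / 2160.5 = 0.0150 mL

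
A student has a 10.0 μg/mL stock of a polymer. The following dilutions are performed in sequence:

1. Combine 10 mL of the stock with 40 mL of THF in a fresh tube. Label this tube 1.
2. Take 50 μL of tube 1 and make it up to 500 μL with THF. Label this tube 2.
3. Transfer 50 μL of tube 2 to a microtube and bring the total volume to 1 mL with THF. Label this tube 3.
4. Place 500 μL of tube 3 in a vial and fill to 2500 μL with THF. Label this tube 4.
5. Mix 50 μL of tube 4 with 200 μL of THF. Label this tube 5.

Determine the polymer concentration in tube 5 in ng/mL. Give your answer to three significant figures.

0.400 ng/mL

Step 1: 10 mL + 40 mL = 50 mL total → factor 50/10 = 5
Step 2: 50 μL brought to 500 μL → factor 500/50 = 10
Step 3: 50 μL brought to 1 mL → factor 1000/50 = 20
Step 4: 500 μL brought to 2500 μL → factor 2500/500 = 5
Step 5: 50 μL + 200 μL = 250 μL total → factor 250/50 = 5
Overall dilution factor = 5 × 10 × 20 × 5 × 5 = 25000
Final = 10.0 μg/mL / 25000 = 0.0004000 μg/mL = 0.400 ng/mL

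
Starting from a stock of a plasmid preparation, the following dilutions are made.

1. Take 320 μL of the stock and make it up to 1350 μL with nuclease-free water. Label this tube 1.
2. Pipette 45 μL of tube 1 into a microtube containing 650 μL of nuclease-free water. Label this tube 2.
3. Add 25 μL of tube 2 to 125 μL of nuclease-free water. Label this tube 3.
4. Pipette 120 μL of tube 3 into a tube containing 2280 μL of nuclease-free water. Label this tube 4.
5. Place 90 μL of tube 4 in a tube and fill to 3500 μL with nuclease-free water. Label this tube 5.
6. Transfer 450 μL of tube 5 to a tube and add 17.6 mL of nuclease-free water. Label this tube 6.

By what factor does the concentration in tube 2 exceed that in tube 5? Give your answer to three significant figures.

Step 1: 320 μL brought to 1350 μL → factor 1350/320 = 4.2188
Step 2: 45 μL + 650 μL = 695 μL total → factor 695/45 = 15.444
Step 3: 25 μL + 125 μL = 150 μL total → factor 150/25 = 6
Step 4: 120 μL + 2280 μL = 2400 μL total → factor 2400/120 = 20
Step 5: 90 μL brought to 3500 μL → factor 3500/90 = 38.889
Dilution factor to tube 2 = 65.156; to tube 5 = 3.0406 × 10^5
[tube 2]/[tube 5] = (factor to tube 5)/(factor to tube 2) = 3.0406 × 10^5/65.156 = 4.67 × 10^3

4.67 × 10^3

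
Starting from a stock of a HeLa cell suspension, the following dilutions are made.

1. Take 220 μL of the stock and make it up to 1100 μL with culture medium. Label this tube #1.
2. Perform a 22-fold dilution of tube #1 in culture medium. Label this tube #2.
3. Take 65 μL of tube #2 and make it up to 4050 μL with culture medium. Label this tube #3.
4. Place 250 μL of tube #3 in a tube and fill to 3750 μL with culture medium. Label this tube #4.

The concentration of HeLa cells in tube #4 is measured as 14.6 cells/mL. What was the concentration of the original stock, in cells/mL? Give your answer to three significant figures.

Step 1: 220 μL brought to 1100 μL → factor 1100/220 = 5
Step 2: 22-fold → factor 22
Step 3: 65 μL brought to 4050 μL → factor 4050/65 = 62.308
Step 4: 250 μL brought to 3750 μL → factor 3750/250 = 15
Overall dilution factor = 5 × 22 × 62.308 × 15 = 1.0281 × 10^5
Stock = 14.6 cells/mL × 1.0281 × 10^5 = 1.50 × 10^6 cells/mL

1.50 × 10^6 cells/mL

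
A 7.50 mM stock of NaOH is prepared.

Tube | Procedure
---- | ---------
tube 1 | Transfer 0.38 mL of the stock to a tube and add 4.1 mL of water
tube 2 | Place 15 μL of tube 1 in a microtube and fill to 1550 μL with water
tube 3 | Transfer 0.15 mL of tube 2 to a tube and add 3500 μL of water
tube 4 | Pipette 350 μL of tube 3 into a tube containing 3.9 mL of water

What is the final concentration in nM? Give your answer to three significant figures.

20.8 nM

Step 1: 0.38 mL + 4.1 mL = 4.48 mL total → factor 4.48/0.38 = 11.789
Step 2: 15 μL brought to 1550 μL → factor 1550/15 = 103.33
Step 3: 0.15 mL + 3500 μL = 3.65 mL total → factor 3.65/0.15 = 24.333
Step 4: 350 μL + 3.9 mL = 4250 μL total → factor 4250/350 = 12.143
Overall dilution factor = 11.789 × 103.33 × 24.333 × 12.143 = 3.5996 × 10^5
Final = 7.50 mM / 3.5996 × 10^5 = 2.084 × 10^-5 mM = 20.8 nM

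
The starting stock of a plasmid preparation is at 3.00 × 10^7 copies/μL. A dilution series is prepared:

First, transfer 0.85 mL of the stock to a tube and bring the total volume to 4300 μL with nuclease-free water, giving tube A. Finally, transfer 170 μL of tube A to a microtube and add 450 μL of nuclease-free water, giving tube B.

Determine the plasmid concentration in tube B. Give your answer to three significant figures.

Step 1: 0.85 mL brought to 4300 μL → factor 4.3/0.85 = 5.0588
Step 2: 170 μL + 450 μL = 620 μL total → factor 620/170 = 3.6471
Overall dilution factor = 5.0588 × 3.6471 = 18.45
Final = 3.00 × 10^7 copies/μL / 18.45 = 1.63 × 10^6 copies/μL

1.63 × 10^6 copies/μL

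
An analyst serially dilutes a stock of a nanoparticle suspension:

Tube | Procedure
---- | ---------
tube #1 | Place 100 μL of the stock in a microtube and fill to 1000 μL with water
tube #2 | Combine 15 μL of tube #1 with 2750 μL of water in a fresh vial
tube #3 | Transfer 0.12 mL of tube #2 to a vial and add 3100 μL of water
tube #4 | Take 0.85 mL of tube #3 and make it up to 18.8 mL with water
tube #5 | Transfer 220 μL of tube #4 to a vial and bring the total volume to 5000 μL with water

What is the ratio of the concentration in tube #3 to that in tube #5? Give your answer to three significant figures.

Step 1: 100 μL brought to 1000 μL → factor 1000/100 = 10
Step 2: 15 μL + 2750 μL = 2765 μL total → factor 2765/15 = 184.33
Step 3: 0.12 mL + 3100 μL = 3.22 mL total → factor 3.22/0.12 = 26.833
Step 4: 0.85 mL brought to 18.8 mL → factor 18.8/0.85 = 22.118
Step 5: 220 μL brought to 5000 μL → factor 5000/220 = 22.727
Dilution factor to tube #3 = 49463; to tube #5 = 2.4864 × 10^7
[tube #3]/[tube #5] = (factor to tube #5)/(factor to tube #3) = 2.4864 × 10^7/49463 = 503

503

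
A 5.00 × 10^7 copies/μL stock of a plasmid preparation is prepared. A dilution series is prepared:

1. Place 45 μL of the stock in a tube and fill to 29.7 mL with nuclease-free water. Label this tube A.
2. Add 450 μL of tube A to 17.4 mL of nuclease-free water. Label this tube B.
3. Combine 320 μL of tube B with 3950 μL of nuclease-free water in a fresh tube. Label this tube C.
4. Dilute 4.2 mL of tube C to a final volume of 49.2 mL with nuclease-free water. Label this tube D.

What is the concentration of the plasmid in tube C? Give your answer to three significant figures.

143 copies/μL

Step 1: 45 μL brought to 29.7 mL → factor 29700/45 = 660
Step 2: 450 μL + 17.4 mL = 17850 μL total → factor 17850/450 = 39.667
Step 3: 320 μL + 3950 μL = 4270 μL total → factor 4270/320 = 13.344
Dilution factor through tube C = 660 × 39.667 × 13.344 = 3.4934 × 10^5
[tube C] = 5.00 × 10^7 copies/μL / 3.4934 × 10^5 = 143 copies/μL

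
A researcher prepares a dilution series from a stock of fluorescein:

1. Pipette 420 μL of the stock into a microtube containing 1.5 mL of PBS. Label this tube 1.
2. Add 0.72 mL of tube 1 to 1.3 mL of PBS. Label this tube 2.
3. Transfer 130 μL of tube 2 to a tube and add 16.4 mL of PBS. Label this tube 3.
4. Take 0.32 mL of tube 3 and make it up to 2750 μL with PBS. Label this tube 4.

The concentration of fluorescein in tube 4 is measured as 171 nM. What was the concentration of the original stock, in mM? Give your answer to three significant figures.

Step 1: 420 μL + 1.5 mL = 1920 μL total → factor 1920/420 = 4.5714
Step 2: 0.72 mL + 1.3 mL = 2.02 mL total → factor 2.02/0.72 = 2.8056
Step 3: 130 μL + 16.4 mL = 16530 μL total → factor 16530/130 = 127.15
Step 4: 0.32 mL brought to 2750 μL → factor 2.75/0.32 = 8.5938
Overall dilution factor = 4.5714 × 2.8056 × 127.15 × 8.5938 = 14015
Stock = 171 nM × 14015 = 2.397 × 10^6 nM = 2.40 mM

2.40 mM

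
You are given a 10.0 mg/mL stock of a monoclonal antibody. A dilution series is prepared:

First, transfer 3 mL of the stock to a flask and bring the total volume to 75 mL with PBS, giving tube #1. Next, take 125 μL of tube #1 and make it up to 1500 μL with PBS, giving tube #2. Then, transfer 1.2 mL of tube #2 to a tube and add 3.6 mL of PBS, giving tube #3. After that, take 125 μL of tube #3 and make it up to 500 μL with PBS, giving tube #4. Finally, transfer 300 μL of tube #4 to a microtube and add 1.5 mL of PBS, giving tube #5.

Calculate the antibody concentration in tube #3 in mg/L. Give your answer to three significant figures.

Step 1: 3 mL brought to 75 mL → factor 75/3 = 25
Step 2: 125 μL brought to 1500 μL → factor 1500/125 = 12
Step 3: 1.2 mL + 3.6 mL = 4.8 mL total → factor 4.8/1.2 = 4
Dilution factor through tube #3 = 25 × 12 × 4 = 1200
[tube #3] = 10.0 mg/mL / 1200 = 0.008333 mg/mL = 8.33 mg/L

8.33 mg/L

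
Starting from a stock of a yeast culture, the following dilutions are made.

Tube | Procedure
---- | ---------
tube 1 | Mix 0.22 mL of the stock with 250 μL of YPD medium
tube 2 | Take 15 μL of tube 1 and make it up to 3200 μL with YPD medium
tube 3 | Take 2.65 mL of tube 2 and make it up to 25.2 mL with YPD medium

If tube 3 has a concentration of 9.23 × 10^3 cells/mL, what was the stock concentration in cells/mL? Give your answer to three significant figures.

4.00 × 10^7 cells/mL

Step 1: 0.22 mL + 250 μL = 0.47 mL total → factor 0.47/0.22 = 2.1364
Step 2: 15 μL brought to 3200 μL → factor 3200/15 = 213.33
Step 3: 2.65 mL brought to 25.2 mL → factor 25.2/2.65 = 9.5094
Overall dilution factor = 2.1364 × 213.33 × 9.5094 = 4334
Stock = 9.23 × 10^3 cells/mL × 4334 = 4.00 × 10^7 cells/mL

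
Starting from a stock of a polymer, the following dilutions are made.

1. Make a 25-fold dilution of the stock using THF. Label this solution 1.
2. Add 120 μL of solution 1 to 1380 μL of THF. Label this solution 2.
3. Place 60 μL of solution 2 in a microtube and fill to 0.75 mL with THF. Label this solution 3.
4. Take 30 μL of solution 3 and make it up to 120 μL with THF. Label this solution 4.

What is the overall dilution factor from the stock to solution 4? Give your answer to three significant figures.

Step 1: 25-fold → factor 25
Step 2: 120 μL + 1380 μL = 1500 μL total → factor 1500/120 = 12.5
Step 3: 60 μL brought to 0.75 mL → factor 750/60 = 12.5
Step 4: 30 μL brought to 120 μL → factor 120/30 = 4
Overall dilution factor = 25 × 12.5 × 12.5 × 4 = 15625

1.56 × 10^4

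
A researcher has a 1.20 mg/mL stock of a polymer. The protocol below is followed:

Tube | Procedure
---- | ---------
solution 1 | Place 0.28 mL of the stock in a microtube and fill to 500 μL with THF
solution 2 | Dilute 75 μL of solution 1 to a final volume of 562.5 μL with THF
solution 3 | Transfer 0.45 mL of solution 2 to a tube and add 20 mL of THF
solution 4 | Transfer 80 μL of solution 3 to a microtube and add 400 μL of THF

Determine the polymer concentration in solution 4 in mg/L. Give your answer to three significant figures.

0.329 mg/L

Step 1: 0.28 mL brought to 500 μL → factor 0.5/0.28 = 1.7857
Step 2: 75 μL brought to 562.5 μL → factor 562.5/75 = 7.5
Step 3: 0.45 mL + 20 mL = 20.45 mL total → factor 20.45/0.45 = 45.444
Step 4: 80 μL + 400 μL = 480 μL total → factor 480/80 = 6
Overall dilution factor = 1.7857 × 7.5 × 45.444 × 6 = 3651.8
Final = 1.20 mg/mL / 3651.8 = 0.0003286 mg/mL = 0.329 mg/L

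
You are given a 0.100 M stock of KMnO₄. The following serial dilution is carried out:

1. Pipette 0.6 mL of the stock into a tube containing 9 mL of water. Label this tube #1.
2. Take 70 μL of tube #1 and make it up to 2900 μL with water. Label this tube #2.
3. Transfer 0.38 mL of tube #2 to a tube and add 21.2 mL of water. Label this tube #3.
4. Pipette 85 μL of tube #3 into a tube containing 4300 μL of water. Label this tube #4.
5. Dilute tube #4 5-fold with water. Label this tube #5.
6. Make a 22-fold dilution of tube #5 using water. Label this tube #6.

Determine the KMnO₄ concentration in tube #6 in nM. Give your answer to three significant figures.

0.468 nM

Step 1: 0.6 mL + 9 mL = 9.6 mL total → factor 9.6/0.6 = 16
Step 2: 70 μL brought to 2900 μL → factor 2900/70 = 41.429
Step 3: 0.38 mL + 21.2 mL = 21.58 mL total → factor 21.58/0.38 = 56.789
Step 4: 85 μL + 4300 μL = 4385 μL total → factor 4385/85 = 51.588
Step 5: 5-fold → factor 5
Step 6: 22-fold → factor 22
Overall dilution factor = 16 × 41.429 × 56.789 × 51.588 × 5 × 22 = 2.1361 × 10^8
Final = 0.100 M / 2.1361 × 10^8 = 4.681 × 10^-10 M = 0.468 nM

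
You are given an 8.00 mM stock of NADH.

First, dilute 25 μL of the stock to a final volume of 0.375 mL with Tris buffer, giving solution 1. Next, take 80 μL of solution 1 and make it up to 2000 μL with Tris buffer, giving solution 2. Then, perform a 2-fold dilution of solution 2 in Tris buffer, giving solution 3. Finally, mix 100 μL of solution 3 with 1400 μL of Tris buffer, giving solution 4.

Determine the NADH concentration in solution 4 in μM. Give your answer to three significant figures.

0.711 μM

Step 1: 25 μL brought to 0.375 mL → factor 375/25 = 15
Step 2: 80 μL brought to 2000 μL → factor 2000/80 = 25
Step 3: 2-fold → factor 2
Step 4: 100 μL + 1400 μL = 1500 μL total → factor 1500/100 = 15
Overall dilution factor = 15 × 25 × 2 × 15 = 11250
Final = 8.00 mM / 11250 = 0.0007111 mM = 0.711 μM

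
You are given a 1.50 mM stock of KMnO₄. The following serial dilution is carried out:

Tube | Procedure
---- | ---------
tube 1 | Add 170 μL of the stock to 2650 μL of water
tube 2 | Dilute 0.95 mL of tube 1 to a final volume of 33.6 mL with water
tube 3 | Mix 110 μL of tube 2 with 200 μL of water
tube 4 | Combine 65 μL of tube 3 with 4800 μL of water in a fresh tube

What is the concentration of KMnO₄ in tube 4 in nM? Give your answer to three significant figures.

Step 1: 170 μL + 2650 μL = 2820 μL total → factor 2820/170 = 16.588
Step 2: 0.95 mL brought to 33.6 mL → factor 33.6/0.95 = 35.368
Step 3: 110 μL + 200 μL = 310 μL total → factor 310/110 = 2.8182
Step 4: 65 μL + 4800 μL = 4865 μL total → factor 4865/65 = 74.846
Overall dilution factor = 16.588 × 35.368 × 2.8182 × 74.846 = 1.2375 × 10^5
Final = 1.50 mM / 1.2375 × 10^5 = 1.212 × 10^-5 mM = 12.1 nM

12.1 nM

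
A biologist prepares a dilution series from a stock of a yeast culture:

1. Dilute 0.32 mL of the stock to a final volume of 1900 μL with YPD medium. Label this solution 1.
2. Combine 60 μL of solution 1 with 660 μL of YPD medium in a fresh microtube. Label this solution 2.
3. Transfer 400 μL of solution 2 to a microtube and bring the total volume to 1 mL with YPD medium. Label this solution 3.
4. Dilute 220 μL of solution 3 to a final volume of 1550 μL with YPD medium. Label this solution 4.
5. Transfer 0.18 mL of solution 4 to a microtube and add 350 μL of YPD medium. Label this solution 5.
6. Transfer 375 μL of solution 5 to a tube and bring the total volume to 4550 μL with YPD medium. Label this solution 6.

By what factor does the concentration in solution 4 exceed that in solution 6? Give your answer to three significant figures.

35.7

Step 1: 0.32 mL brought to 1900 μL → factor 1.9/0.32 = 5.9375
Step 2: 60 μL + 660 μL = 720 μL total → factor 720/60 = 12
Step 3: 400 μL brought to 1 mL → factor 1000/400 = 2.5
Step 4: 220 μL brought to 1550 μL → factor 1550/220 = 7.0455
Step 5: 0.18 mL + 350 μL = 0.53 mL total → factor 0.53/0.18 = 2.9444
Step 6: 375 μL brought to 4550 μL → factor 4550/375 = 12.133
Dilution factor to solution 4 = 1255; to solution 6 = 44835
[solution 4]/[solution 6] = (factor to solution 6)/(factor to solution 4) = 44835/1255 = 35.7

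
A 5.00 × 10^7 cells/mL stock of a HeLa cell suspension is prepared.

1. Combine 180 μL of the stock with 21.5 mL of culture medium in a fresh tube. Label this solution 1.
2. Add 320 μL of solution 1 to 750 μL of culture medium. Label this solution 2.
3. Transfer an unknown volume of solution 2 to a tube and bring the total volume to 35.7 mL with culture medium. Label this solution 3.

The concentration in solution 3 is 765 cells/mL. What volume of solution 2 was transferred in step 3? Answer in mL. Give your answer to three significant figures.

Step 1: 180 μL + 21.5 mL = 21680 μL total → factor 21680/180 = 120.44
Step 2: 320 μL + 750 μL = 1070 μL total → factor 1070/320 = 3.3438
Step 3: v brought to 35.7 mL → factor = 35.7 mL/v
Product of known-step factors = 402.74
Overall factor = 5.00 × 10^7 cells/mL / (765 cells/mL) = 65359
Step-3 factor = 65359 / 402.74 = 162.29
v = 35.7 mL / 162.29 = 0.220 mL

0.220 mL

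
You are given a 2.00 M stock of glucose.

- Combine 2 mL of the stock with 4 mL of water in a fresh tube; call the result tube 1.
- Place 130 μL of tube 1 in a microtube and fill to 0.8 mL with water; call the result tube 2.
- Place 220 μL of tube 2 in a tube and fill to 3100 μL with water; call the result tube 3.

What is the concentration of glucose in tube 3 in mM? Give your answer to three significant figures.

Step 1: 2 mL + 4 mL = 6 mL total → factor 6/2 = 3
Step 2: 130 μL brought to 0.8 mL → factor 800/130 = 6.1538
Step 3: 220 μL brought to 3100 μL → factor 3100/220 = 14.091
Overall dilution factor = 3 × 6.1538 × 14.091 = 260.14
Final = 2.00 M / 260.14 = 0.007688 M = 7.69 mM

7.69 mM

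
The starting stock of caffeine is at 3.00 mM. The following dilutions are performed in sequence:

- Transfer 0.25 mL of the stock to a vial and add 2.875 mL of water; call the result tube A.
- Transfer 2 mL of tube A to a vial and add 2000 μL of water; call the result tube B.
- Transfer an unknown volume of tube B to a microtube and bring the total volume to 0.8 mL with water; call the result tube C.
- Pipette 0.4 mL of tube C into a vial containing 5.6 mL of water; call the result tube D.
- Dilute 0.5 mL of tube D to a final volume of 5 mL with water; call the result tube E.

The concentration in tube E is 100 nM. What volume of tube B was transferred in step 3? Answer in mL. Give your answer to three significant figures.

0.100 mL

Step 1: 0.25 mL + 2.875 mL = 3.125 mL total → factor 3.125/0.25 = 12.5
Step 2: 2 mL + 2000 μL = 4 mL total → factor 4/2 = 2
Step 3: v brought to 0.8 mL → factor = 0.8 mL/v
Step 4: 0.4 mL + 5.6 mL = 6 mL total → factor 6/0.4 = 15
Step 5: 0.5 mL brought to 5 mL → factor 5/0.5 = 10
Product of known-step factors = 3750
Overall factor = 3.00 mM / (100 nM) = 30000
Step-3 factor = 30000 / 3750 = 8
v = 0.8 mL / 8 = 0.100 mL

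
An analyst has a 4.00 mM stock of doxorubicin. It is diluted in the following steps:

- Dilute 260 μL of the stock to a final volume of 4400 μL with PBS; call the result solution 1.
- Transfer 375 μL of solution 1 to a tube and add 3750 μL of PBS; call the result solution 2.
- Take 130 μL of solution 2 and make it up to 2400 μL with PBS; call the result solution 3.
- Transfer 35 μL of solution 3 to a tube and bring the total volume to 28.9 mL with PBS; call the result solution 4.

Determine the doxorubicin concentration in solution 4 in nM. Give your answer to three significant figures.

1.41 nM

Step 1: 260 μL brought to 4400 μL → factor 4400/260 = 16.923
Step 2: 375 μL + 3750 μL = 4125 μL total → factor 4125/375 = 11
Step 3: 130 μL brought to 2400 μL → factor 2400/130 = 18.462
Step 4: 35 μL brought to 28.9 mL → factor 28900/35 = 825.71
Overall dilution factor = 16.923 × 11 × 18.462 × 825.71 = 2.8377 × 10^6
Final = 4.00 mM / 2.8377 × 10^6 = 1.410 × 10^-6 mM = 1.41 nM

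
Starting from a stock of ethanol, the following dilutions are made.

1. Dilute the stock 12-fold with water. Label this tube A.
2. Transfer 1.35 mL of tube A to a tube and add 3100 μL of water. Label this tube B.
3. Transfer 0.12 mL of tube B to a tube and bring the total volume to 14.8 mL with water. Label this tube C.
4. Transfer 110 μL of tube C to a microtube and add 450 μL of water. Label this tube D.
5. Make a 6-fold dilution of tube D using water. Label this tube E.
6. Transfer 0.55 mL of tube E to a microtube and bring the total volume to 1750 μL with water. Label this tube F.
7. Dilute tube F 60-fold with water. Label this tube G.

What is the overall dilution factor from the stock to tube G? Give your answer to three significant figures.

2.84 × 10^7

Step 1: 12-fold → factor 12
Step 2: 1.35 mL + 3100 μL = 4.45 mL total → factor 4.45/1.35 = 3.2963
Step 3: 0.12 mL brought to 14.8 mL → factor 14.8/0.12 = 123.33
Step 4: 110 μL + 450 μL = 560 μL total → factor 560/110 = 5.0909
Step 5: 6-fold → factor 6
Step 6: 0.55 mL brought to 1750 μL → factor 1.75/0.55 = 3.1818
Step 7: 60-fold → factor 60
Overall dilution factor = 12 × 3.2963 × 123.33 × 5.0909 × 6 × 3.1818 × 60 = 2.8449 × 10^7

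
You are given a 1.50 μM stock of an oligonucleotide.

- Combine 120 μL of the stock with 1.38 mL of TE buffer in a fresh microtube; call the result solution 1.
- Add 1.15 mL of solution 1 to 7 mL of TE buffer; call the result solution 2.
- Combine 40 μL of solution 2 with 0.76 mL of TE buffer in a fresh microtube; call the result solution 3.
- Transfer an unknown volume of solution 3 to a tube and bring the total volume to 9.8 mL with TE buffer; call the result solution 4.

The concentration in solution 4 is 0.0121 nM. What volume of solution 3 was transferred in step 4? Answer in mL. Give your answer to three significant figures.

Step 1: 120 μL + 1.38 mL = 1500 μL total → factor 1500/120 = 12.5
Step 2: 1.15 mL + 7 mL = 8.15 mL total → factor 8.15/1.15 = 7.087
Step 3: 40 μL + 0.76 mL = 800 μL total → factor 800/40 = 20
Step 4: v brought to 9.8 mL → factor = 9.8 mL/v
Product of known-step factors = 1771.7
Overall factor = 1.50 μM / (0.0121 nM) = 1.2397 × 10^5
Step-4 factor = 1.2397 × 10^5 / 1771.7 = 69.969
v = 9.8 mL / 69.969 = 0.140 mL

0.140 mL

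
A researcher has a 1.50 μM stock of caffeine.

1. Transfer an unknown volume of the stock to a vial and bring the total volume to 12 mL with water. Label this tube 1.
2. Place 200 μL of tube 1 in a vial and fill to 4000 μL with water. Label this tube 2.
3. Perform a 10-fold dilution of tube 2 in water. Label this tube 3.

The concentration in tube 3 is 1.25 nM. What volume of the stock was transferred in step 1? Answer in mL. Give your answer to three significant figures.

Step 1: v brought to 12 mL → factor = 12 mL/v
Step 2: 200 μL brought to 4000 μL → factor 4000/200 = 20
Step 3: 10-fold → factor 10
Product of known-step factors = 200
Overall factor = 1.50 μM / (1.25 nM) = 1200
Step-1 factor = 1200 / 200 = 6
v = 12 mL / 6 = 2.00 mL

2.00 mL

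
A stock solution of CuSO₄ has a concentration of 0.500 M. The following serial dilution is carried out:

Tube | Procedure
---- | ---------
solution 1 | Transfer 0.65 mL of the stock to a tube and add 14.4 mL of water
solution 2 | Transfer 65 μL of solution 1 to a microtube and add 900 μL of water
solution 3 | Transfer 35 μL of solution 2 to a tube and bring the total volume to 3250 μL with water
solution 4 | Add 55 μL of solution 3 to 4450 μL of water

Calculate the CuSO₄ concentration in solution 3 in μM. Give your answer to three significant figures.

15.7 μM

Step 1: 0.65 mL + 14.4 mL = 15.05 mL total → factor 15.05/0.65 = 23.154
Step 2: 65 μL + 900 μL = 965 μL total → factor 965/65 = 14.846
Step 3: 35 μL brought to 3250 μL → factor 3250/35 = 92.857
Dilution factor through solution 3 = 23.154 × 14.846 × 92.857 = 31919
[solution 3] = 0.500 M / 31919 = 1.566 × 10^-5 M = 15.7 μM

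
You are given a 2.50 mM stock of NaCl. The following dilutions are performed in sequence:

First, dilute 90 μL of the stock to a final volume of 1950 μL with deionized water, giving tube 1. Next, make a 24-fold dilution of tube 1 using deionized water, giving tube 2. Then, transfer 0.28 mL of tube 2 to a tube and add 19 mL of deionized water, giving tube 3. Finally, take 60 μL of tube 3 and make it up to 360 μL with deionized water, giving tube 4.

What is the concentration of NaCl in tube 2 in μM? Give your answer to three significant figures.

4.81 μM

Step 1: 90 μL brought to 1950 μL → factor 1950/90 = 21.667
Step 2: 24-fold → factor 24
Dilution factor through tube 2 = 21.667 × 24 = 520
[tube 2] = 2.50 mM / 520 = 0.004808 mM = 4.81 μM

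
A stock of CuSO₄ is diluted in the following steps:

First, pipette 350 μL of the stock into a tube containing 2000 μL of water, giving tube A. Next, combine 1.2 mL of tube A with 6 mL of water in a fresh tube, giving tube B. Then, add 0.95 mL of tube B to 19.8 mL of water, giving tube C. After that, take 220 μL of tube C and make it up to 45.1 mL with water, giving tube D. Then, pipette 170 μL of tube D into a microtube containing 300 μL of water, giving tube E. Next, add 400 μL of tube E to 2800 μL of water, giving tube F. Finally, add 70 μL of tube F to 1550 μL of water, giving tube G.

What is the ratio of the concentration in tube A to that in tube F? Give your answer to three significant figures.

Step 1: 350 μL + 2000 μL = 2350 μL total → factor 2350/350 = 6.7143
Step 2: 1.2 mL + 6 mL = 7.2 mL total → factor 7.2/1.2 = 6
Step 3: 0.95 mL + 19.8 mL = 20.75 mL total → factor 20.75/0.95 = 21.842
Step 4: 220 μL brought to 45.1 mL → factor 45100/220 = 205
Step 5: 170 μL + 300 μL = 470 μL total → factor 470/170 = 2.7647
Step 6: 400 μL + 2800 μL = 3200 μL total → factor 3200/400 = 8
Dilution factor to tube A = 6.7143; to tube F = 3.9897 × 10^6
[tube A]/[tube F] = (factor to tube F)/(factor to tube A) = 3.9897 × 10^6/6.7143 = 5.94 × 10^5

5.94 × 10^5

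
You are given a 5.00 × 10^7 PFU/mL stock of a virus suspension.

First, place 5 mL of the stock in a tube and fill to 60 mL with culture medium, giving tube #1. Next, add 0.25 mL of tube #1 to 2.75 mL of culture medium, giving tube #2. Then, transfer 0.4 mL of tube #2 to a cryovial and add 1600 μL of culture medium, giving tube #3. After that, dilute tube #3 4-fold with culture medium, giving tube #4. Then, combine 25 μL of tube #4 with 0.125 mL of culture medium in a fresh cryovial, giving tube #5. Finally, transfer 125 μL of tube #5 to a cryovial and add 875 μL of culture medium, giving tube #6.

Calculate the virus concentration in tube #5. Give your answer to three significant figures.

2.89 × 10^3 PFU/mL

Step 1: 5 mL brought to 60 mL → factor 60/5 = 12
Step 2: 0.25 mL + 2.75 mL = 3 mL total → factor 3/0.25 = 12
Step 3: 0.4 mL + 1600 μL = 2 mL total → factor 2/0.4 = 5
Step 4: 4-fold → factor 4
Step 5: 25 μL + 0.125 mL = 150 μL total → factor 150/25 = 6
Dilution factor through tube #5 = 12 × 12 × 5 × 4 × 6 = 17280
[tube #5] = 5.00 × 10^7 PFU/mL / 17280 = 2.89 × 10^3 PFU/mL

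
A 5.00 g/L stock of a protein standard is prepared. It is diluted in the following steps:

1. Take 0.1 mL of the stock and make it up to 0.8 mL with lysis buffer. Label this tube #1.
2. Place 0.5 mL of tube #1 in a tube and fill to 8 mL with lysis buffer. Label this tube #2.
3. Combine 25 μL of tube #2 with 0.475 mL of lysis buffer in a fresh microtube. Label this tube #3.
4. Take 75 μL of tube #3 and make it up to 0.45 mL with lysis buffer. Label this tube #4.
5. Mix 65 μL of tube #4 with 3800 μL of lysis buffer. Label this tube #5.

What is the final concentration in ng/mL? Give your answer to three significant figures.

5.47 ng/mL

Step 1: 0.1 mL brought to 0.8 mL → factor 0.8/0.1 = 8
Step 2: 0.5 mL brought to 8 mL → factor 8/0.5 = 16
Step 3: 25 μL + 0.475 mL = 500 μL total → factor 500/25 = 20
Step 4: 75 μL brought to 0.45 mL → factor 450/75 = 6
Step 5: 65 μL + 3800 μL = 3865 μL total → factor 3865/65 = 59.462
Overall dilution factor = 8 × 16 × 20 × 6 × 59.462 = 9.1333 × 10^5
Final = 5.00 g/L / 9.1333 × 10^5 = 5.474 × 10^-6 g/L = 5.47 ng/mL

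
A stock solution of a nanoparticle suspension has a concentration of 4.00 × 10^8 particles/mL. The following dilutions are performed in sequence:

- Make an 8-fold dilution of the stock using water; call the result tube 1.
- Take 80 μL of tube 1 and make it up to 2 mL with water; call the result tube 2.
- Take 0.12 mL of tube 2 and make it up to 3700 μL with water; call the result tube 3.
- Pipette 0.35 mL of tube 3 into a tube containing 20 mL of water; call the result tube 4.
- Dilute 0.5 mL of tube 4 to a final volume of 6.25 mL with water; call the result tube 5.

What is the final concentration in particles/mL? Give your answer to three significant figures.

Step 1: 8-fold → factor 8
Step 2: 80 μL brought to 2 mL → factor 2000/80 = 25
Step 3: 0.12 mL brought to 3700 μL → factor 3.7/0.12 = 30.833
Step 4: 0.35 mL + 20 mL = 20.35 mL total → factor 20.35/0.35 = 58.143
Step 5: 0.5 mL brought to 6.25 mL → factor 6.25/0.5 = 12.5
Overall dilution factor = 8 × 25 × 30.833 × 58.143 × 12.5 = 4.4818 × 10^6
Final = 4.00 × 10^8 particles/mL / 4.4818 × 10^6 = 89.2 particles/mL

89.2 particles/mL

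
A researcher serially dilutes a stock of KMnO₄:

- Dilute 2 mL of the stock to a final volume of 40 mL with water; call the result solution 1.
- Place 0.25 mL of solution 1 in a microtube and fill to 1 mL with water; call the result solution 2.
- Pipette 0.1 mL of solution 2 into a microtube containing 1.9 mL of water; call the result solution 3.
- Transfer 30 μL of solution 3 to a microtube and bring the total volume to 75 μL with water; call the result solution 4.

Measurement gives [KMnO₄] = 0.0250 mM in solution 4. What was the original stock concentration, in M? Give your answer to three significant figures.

0.100 M

Step 1: 2 mL brought to 40 mL → factor 40/2 = 20
Step 2: 0.25 mL brought to 1 mL → factor 1/0.25 = 4
Step 3: 0.1 mL + 1.9 mL = 2 mL total → factor 2/0.1 = 20
Step 4: 30 μL brought to 75 μL → factor 75/30 = 2.5
Overall dilution factor = 20 × 4 × 20 × 2.5 = 4000
Stock = 0.0250 mM × 4000 = 100.0 mM = 0.100 M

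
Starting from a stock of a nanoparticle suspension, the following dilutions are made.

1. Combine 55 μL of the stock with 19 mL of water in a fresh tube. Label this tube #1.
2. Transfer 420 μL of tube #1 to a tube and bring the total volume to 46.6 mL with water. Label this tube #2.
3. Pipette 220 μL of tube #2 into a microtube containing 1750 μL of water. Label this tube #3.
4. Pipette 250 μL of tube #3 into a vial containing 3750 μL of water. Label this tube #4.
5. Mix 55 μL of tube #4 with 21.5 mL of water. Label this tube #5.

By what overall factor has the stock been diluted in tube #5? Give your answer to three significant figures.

2.16 × 10^9

Step 1: 55 μL + 19 mL = 19055 μL total → factor 19055/55 = 346.45
Step 2: 420 μL brought to 46.6 mL → factor 46600/420 = 110.95
Step 3: 220 μL + 1750 μL = 1970 μL total → factor 1970/220 = 8.9545
Step 4: 250 μL + 3750 μL = 4000 μL total → factor 4000/250 = 16
Step 5: 55 μL + 21.5 mL = 21555 μL total → factor 21555/55 = 391.91
Overall dilution factor = 346.45 × 110.95 × 8.9545 × 16 × 391.91 = 2.1584 × 10^9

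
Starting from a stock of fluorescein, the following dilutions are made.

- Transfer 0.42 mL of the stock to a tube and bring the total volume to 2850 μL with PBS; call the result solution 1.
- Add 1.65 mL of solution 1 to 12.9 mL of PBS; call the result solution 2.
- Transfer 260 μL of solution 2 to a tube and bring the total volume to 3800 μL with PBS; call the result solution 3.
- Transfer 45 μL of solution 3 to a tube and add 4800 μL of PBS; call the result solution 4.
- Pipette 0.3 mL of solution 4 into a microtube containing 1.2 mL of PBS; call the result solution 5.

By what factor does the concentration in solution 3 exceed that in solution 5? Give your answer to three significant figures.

Step 1: 0.42 mL brought to 2850 μL → factor 2.85/0.42 = 6.7857
Step 2: 1.65 mL + 12.9 mL = 14.55 mL total → factor 14.55/1.65 = 8.8182
Step 3: 260 μL brought to 3800 μL → factor 3800/260 = 14.615
Step 4: 45 μL + 4800 μL = 4845 μL total → factor 4845/45 = 107.67
Step 5: 0.3 mL + 1.2 mL = 1.5 mL total → factor 1.5/0.3 = 5
Dilution factor to solution 3 = 874.55; to solution 5 = 4.708 × 10^5
[solution 3]/[solution 5] = (factor to solution 5)/(factor to solution 3) = 4.708 × 10^5/874.55 = 538

538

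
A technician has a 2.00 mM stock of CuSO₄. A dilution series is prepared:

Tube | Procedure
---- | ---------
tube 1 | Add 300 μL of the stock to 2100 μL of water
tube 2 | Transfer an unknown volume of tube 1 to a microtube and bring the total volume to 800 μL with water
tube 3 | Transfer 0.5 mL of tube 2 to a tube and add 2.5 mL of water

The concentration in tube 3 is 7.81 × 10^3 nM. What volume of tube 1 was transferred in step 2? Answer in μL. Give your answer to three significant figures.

Step 1: 300 μL + 2100 μL = 2400 μL total → factor 2400/300 = 8
Step 2: v brought to 800 μL → factor = 800 μL/v
Step 3: 0.5 mL + 2.5 mL = 3 mL total → factor 3/0.5 = 6
Product of known-step factors = 48
Overall factor = 2.00 mM / (7.81 × 10^3 nM) = 256.08
Step-2 factor = 256.08 / 48 = 5.335
v = 800 μL / 5.335 = 150 μL

150 μL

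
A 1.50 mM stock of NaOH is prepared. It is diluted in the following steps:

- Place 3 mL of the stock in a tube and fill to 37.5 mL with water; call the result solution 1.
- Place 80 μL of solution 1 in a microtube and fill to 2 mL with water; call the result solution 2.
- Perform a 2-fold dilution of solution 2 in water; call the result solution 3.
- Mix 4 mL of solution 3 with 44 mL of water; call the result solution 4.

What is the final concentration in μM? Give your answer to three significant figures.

0.200 μM

Step 1: 3 mL brought to 37.5 mL → factor 37.5/3 = 12.5
Step 2: 80 μL brought to 2 mL → factor 2000/80 = 25
Step 3: 2-fold → factor 2
Step 4: 4 mL + 44 mL = 48 mL total → factor 48/4 = 12
Overall dilution factor = 12.5 × 25 × 2 × 12 = 7500
Final = 1.50 mM / 7500 = 0.0002000 mM = 0.200 μM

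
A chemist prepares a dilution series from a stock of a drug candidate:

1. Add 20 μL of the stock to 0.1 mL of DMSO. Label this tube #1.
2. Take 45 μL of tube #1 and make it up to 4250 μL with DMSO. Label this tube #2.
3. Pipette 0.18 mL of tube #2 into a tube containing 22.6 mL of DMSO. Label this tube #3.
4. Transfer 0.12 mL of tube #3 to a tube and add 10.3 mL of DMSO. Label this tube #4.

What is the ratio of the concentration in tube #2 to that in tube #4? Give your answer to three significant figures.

Step 1: 20 μL + 0.1 mL = 120 μL total → factor 120/20 = 6
Step 2: 45 μL brought to 4250 μL → factor 4250/45 = 94.444
Step 3: 0.18 mL + 22.6 mL = 22.78 mL total → factor 22.78/0.18 = 126.56
Step 4: 0.12 mL + 10.3 mL = 10.42 mL total → factor 10.42/0.12 = 86.833
Dilution factor to tube #2 = 566.67; to tube #4 = 6.2272 × 10^6
[tube #2]/[tube #4] = (factor to tube #4)/(factor to tube #2) = 6.2272 × 10^6/566.67 = 1.10 × 10^4

1.10 × 10^4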